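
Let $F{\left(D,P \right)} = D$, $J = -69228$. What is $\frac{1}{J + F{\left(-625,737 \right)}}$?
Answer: $- \frac{1}{69853} \approx -1.4316 \cdot 10^{-5}$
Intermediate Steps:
$\frac{1}{J + F{\left(-625,737 \right)}} = \frac{1}{-69228 - 625} = \frac{1}{-69853} = - \frac{1}{69853}$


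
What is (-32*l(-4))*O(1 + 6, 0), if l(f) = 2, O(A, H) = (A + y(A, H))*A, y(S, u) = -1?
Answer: -2688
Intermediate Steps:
O(A, H) = A*(-1 + A) (O(A, H) = (A - 1)*A = (-1 + A)*A = A*(-1 + A))
(-32*l(-4))*O(1 + 6, 0) = (-32*2)*((1 + 6)*(-1 + (1 + 6))) = -448*(-1 + 7) = -448*6 = -64*42 = -2688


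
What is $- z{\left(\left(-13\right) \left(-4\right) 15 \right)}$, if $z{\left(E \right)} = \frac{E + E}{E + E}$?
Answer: $-1$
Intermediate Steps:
$z{\left(E \right)} = 1$ ($z{\left(E \right)} = \frac{2 E}{2 E} = 2 E \frac{1}{2 E} = 1$)
$- z{\left(\left(-13\right) \left(-4\right) 15 \right)} = \left(-1\right) 1 = -1$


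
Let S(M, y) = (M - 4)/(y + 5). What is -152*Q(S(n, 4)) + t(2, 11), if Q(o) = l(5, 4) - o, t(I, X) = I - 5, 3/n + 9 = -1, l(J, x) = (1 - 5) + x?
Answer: -3403/45 ≈ -75.622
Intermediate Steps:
l(J, x) = -4 + x
n = -3/10 (n = 3/(-9 - 1) = 3/(-10) = 3*(-1/10) = -3/10 ≈ -0.30000)
t(I, X) = -5 + I
S(M, y) = (-4 + M)/(5 + y)
Q(o) = -o (Q(o) = (-4 + 4) - o = 0 - o = -o)
-152*Q(S(n, 4)) + t(2, 11) = -(-152)*(-4 - 3/10)/(5 + 4) + (-5 + 2) = -(-152)*-43/10/9 - 3 = -(-152)*(1/9)*(-43/10) - 3 = -(-152)*(-43)/90 - 3 = -152*43/90 - 3 = -3268/45 - 3 = -3403/45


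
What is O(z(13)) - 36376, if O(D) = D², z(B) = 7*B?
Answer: -28095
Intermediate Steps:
O(z(13)) - 36376 = (7*13)² - 36376 = 91² - 36376 = 8281 - 36376 = -28095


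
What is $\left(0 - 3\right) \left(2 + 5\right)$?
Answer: $-21$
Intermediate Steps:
$\left(0 - 3\right) \left(2 + 5\right) = \left(-3\right) 7 = -21$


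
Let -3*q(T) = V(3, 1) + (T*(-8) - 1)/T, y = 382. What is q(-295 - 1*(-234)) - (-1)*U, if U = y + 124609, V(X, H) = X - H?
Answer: 22873718/183 ≈ 1.2499e+5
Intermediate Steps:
U = 124991 (U = 382 + 124609 = 124991)
q(T) = -⅔ - (-1 - 8*T)/(3*T) (q(T) = -((3 - 1*1) + (T*(-8) - 1)/T)/3 = -((3 - 1) + (-8*T - 1)/T)/3 = -(2 + (-1 - 8*T)/T)/3 = -⅔ - (-1 - 8*T)/(3*T))
q(-295 - 1*(-234)) - (-1)*U = (2 + 1/(3*(-295 - 1*(-234)))) - (-1)*124991 = (2 + 1/(3*(-295 + 234))) - 1*(-124991) = (2 + (⅓)/(-61)) + 124991 = (2 + (⅓)*(-1/61)) + 124991 = (2 - 1/183) + 124991 = 365/183 + 124991 = 22873718/183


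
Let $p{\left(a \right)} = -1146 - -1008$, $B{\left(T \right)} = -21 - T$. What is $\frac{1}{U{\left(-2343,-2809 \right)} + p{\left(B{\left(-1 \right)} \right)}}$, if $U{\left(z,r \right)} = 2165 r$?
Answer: $- \frac{1}{6081623} \approx -1.6443 \cdot 10^{-7}$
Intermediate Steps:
$p{\left(a \right)} = -138$ ($p{\left(a \right)} = -1146 + 1008 = -138$)
$\frac{1}{U{\left(-2343,-2809 \right)} + p{\left(B{\left(-1 \right)} \right)}} = \frac{1}{2165 \left(-2809\right) - 138} = \frac{1}{-6081485 - 138} = \frac{1}{-6081623} = - \frac{1}{6081623}$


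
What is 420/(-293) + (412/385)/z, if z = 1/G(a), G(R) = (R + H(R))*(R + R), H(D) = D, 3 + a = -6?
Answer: 38950284/112805 ≈ 345.29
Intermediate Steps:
a = -9 (a = -3 - 6 = -9)
G(R) = 4*R² (G(R) = (R + R)*(R + R) = (2*R)*(2*R) = 4*R²)
z = 1/324 (z = 1/(4*(-9)²) = 1/(4*81) = 1/324 ≈ 0.0030864)
420/(-293) + (412/385)/z = 420/(-293) + (412/385)/(1/324) = 420*(-1/293) + (412*(1/385))*324 = -420/293 + (412/385)*324 = -420/293 + 133488/385 = 38950284/112805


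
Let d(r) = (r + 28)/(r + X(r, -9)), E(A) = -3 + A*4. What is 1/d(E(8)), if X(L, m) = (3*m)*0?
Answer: 29/57 ≈ 0.50877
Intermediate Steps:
E(A) = -3 + 4*A
X(L, m) = 0
d(r) = (28 + r)/r (d(r) = (r + 28)/(r + 0) = (28 + r)/r)
1/d(E(8)) = 1/((28 + (-3 + 4*8))/(-3 + 4*8)) = 1/((28 + (-3 + 32))/(-3 + 32)) = 1/((28 + 29)/29) = 1/((1/29)*57) = 1/(57/29) = 29/57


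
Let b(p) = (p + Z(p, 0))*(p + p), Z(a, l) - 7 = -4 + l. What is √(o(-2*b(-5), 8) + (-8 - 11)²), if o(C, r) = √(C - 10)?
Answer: √(361 + 5*I*√2) ≈ 19.001 + 0.1861*I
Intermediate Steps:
Z(a, l) = 3 + l (Z(a, l) = 7 + (-4 + l) = 3 + l)
b(p) = 2*p*(3 + p) (b(p) = (p + (3 + 0))*(p + p) = (p + 3)*(2*p) = (3 + p)*(2*p) = 2*p*(3 + p))
o(C, r) = √(-10 + C)
√(o(-2*b(-5), 8) + (-8 - 11)²) = √(√(-10 - 4*(-5)*(3 - 5)) + (-8 - 11)²) = √(√(-10 - 4*(-5)*(-2)) + (-19)²) = √(√(-10 - 2*20) + 361) = √(√(-10 - 40) + 361) = √(√(-50) + 361) = √(5*I*√2 + 361) = √(361 + 5*I*√2)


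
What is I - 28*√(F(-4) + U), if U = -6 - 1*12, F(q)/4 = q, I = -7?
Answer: -7 - 28*I*√34 ≈ -7.0 - 163.27*I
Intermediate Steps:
F(q) = 4*q
U = -18 (U = -6 - 12 = -18)
I - 28*√(F(-4) + U) = -7 - 28*√(4*(-4) - 18) = -7 - 28*√(-16 - 18) = -7 - 28*I*√34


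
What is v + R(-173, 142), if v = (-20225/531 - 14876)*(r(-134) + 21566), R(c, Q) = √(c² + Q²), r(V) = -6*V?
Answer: -177156552970/531 + √50093 ≈ -3.3363e+8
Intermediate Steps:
R(c, Q) = √(Q² + c²)
v = -177156552970/531 (v = (-20225/531 - 14876)*(-6*(-134) + 21566) = (-20225*1/531 - 14876)*(804 + 21566) = (-20225/531 - 14876)*22370 = -7919381/531*22370 = -177156552970/531 ≈ -3.3363e+8)
v + R(-173, 142) = -177156552970/531 + √(142² + (-173)²) = -177156552970/531 + √(20164 + 29929) = -177156552970/531 + √50093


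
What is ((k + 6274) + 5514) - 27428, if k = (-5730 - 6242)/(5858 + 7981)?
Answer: -216453932/13839 ≈ -15641.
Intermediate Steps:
k = -11972/13839 ≈ -0.86509
((k + 6274) + 5514) - 27428 = ((-11972/13839 + 6274) + 5514) - 27428 = (86813914/13839 + 5514) - 27428 = 163122160/13839 - 27428 = -216453932/13839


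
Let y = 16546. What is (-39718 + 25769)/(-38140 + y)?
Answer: 13949/21594 ≈ 0.64597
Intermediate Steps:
(-39718 + 25769)/(-38140 + y) = (-39718 + 25769)/(-38140 + 16546) = -13949/(-21594) = -13949*(-1/21594) = 13949/21594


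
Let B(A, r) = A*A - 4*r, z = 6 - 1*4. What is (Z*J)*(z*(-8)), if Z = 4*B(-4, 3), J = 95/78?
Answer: -12160/39 ≈ -311.79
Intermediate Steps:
z = 2 (z = 6 - 4 = 2)
B(A, r) = A**2 - 4*r
J = 95/78 (J = 95*(1/78) = 95/78 ≈ 1.2179)
Z = 16 (Z = 4*((-4)**2 - 4*3) = 4*(16 - 12) = 4*4 = 16)
(Z*J)*(z*(-8)) = (16*(95/78))*(2*(-8)) = (760/39)*(-16) = -12160/39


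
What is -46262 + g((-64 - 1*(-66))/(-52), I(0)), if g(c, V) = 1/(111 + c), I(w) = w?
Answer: -133465844/2885 ≈ -46262.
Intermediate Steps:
-46262 + g((-64 - 1*(-66))/(-52), I(0)) = -46262 + 1/(111 + (-64 - 1*(-66))/(-52)) = -46262 + 1/(111 + (-64 + 66)*(-1/52)) = -46262 + 1/(111 + 2*(-1/52)) = -46262 + 1/(111 - 1/26) = -46262 + 1/(2885/26) = -46262 + 26/2885 = -133465844/2885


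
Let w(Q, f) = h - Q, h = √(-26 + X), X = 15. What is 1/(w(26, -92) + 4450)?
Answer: 4424/19571787 - I*√11/19571787 ≈ 0.00022604 - 1.6946e-7*I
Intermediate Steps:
h = I*√11 (h = √(-26 + 15) = √(-11) = I*√11 ≈ 3.3166*I)
w(Q, f) = -Q + I*√11 (w(Q, f) = I*√11 - Q = -Q + I*√11)
1/(w(26, -92) + 4450) = 1/((-1*26 + I*√11) + 4450) = 1/((-26 + I*√11) + 4450) = 1/(4424 + I*√11)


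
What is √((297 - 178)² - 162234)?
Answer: I*√148073 ≈ 384.8*I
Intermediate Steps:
√((297 - 178)² - 162234) = √(119² - 162234) = √(14161 - 162234) = √(-148073) = I*√148073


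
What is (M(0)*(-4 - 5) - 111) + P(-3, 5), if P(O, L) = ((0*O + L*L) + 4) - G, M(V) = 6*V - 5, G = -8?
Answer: -29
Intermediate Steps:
M(V) = -5 + 6*V
P(O, L) = 12 + L² (P(O, L) = ((0*O + L*L) + 4) - 1*(-8) = ((0 + L²) + 4) + 8 = (L² + 4) + 8 = (4 + L²) + 8 = 12 + L²)
(M(0)*(-4 - 5) - 111) + P(-3, 5) = ((-5 + 6*0)*(-4 - 5) - 111) + (12 + 5²) = ((-5 + 0)*(-9) - 111) + (12 + 25) = (-5*(-9) - 111) + 37 = (45 - 111) + 37 = -66 + 37 = -29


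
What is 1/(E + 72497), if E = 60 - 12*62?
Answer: 1/71813 ≈ 1.3925e-5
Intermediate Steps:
E = -684 (E = 60 - 744 = -684)
1/(E + 72497) = 1/(-684 + 72497) = 1/71813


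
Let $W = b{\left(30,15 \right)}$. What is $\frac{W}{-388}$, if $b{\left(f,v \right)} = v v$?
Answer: $- \frac{225}{388} \approx -0.5799$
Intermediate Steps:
$b{\left(f,v \right)} = v^{2}$
$W = 225$ ($W = 15^{2} = 225$)
$\frac{W}{-388} = \frac{225}{-388} = 225 \left(- \frac{1}{388}\right) = - \frac{225}{388}$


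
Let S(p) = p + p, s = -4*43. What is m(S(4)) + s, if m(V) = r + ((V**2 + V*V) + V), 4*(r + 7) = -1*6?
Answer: -89/2 ≈ -44.500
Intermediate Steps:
s = -172
S(p) = 2*p
r = -17/2 (r = -7 + (-1*6)/4 = -7 + (1/4)*(-6) = -7 - 3/2 = -17/2 ≈ -8.5000)
m(V) = -17/2 + V + 2*V**2 (m(V) = -17/2 + ((V**2 + V*V) + V) = -17/2 + ((V**2 + V**2) + V) = -17/2 + (2*V**2 + V) = -17/2 + (V + 2*V**2) = -17/2 + V + 2*V**2)
m(S(4)) + s = (-17/2 + 2*4 + 2*(2*4)**2) - 172 = (-17/2 + 8 + 2*8**2) - 172 = (-17/2 + 8 + 2*64) - 172 = (-17/2 + 8 + 128) - 172 = 255/2 - 172 = -89/2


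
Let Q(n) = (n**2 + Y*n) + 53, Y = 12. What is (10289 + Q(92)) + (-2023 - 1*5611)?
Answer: 12276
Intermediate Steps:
Q(n) = 53 + n**2 + 12*n (Q(n) = (n**2 + 12*n) + 53 = 53 + n**2 + 12*n)
(10289 + Q(92)) + (-2023 - 1*5611) = (10289 + (53 + 92**2 + 12*92)) + (-2023 - 1*5611) = (10289 + (53 + 8464 + 1104)) + (-2023 - 5611) = (10289 + 9621) - 7634 = 19910 - 7634 = 12276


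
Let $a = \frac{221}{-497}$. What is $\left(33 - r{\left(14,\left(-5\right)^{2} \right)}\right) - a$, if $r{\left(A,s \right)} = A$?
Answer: $\frac{9664}{497} \approx 19.445$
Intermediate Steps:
$a = - \frac{221}{497}$ ($a = 221 \left(- \frac{1}{497}\right) = - \frac{221}{497} \approx -0.44467$)
$\left(33 - r{\left(14,\left(-5\right)^{2} \right)}\right) - a = \left(33 - 14\right) - - \frac{221}{497} = \left(33 - 14\right) + \frac{221}{497} = 19 + \frac{221}{497} = \frac{9664}{497}$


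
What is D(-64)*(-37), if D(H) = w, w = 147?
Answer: -5439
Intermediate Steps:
D(H) = 147
D(-64)*(-37) = 147*(-37) = -5439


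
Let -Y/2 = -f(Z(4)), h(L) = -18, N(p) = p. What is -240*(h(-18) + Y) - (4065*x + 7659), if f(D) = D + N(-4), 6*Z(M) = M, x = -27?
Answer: 108016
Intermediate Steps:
Z(M) = M/6
f(D) = -4 + D (f(D) = D - 4 = -4 + D)
Y = -20/3 (Y = -(-2)*(-4 + (⅙)*4) = -(-2)*(-4 + ⅔) = -(-2)*(-10)/3 = -2*10/3 = -20/3 ≈ -6.6667)
-240*(h(-18) + Y) - (4065*x + 7659) = -240*(-18 - 20/3) - (4065*(-27) + 7659) = -240*(-74/3) - (-109755 + 7659) = 5920 - 1*(-102096) = 5920 + 102096 = 108016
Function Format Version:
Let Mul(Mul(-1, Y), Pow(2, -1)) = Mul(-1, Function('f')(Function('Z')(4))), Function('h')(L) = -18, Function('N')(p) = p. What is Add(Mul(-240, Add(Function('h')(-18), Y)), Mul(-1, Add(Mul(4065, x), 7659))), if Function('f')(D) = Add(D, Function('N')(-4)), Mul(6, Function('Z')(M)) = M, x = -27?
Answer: 108016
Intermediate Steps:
Function('Z')(M) = Mul(Rational(1, 6), M)
Function('f')(D) = Add(-4, D) (Function('f')(D) = Add(D, -4) = Add(-4, D))
Y = Rational(-20, 3) (Y = Mul(-2, Mul(-1, Add(-4, Mul(Rational(1, 6), 4)))) = Mul(-2, Mul(-1, Add(-4, Rational(2, 3)))) = Mul(-2, Mul(-1, Rational(-10, 3))) = Mul(-2, Rational(10, 3)) = Rational(-20, 3) ≈ -6.6667)
Add(Mul(-240, Add(Function('h')(-18), Y)), Mul(-1, Add(Mul(4065, x), 7659))) = Add(Mul(-240, Add(-18, Rational(-20, 3))), Mul(-1, Add(Mul(4065, -27), 7659))) = Add(Mul(-240, Rational(-74, 3)), Mul(-1, Add(-109755, 7659))) = Add(5920, Mul(-1, -102096)) = Add(5920, 102096) = 108016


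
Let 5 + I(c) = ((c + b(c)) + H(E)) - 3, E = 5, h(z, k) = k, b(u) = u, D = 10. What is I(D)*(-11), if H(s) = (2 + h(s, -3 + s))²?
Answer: -308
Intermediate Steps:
H(s) = (-1 + s)² (H(s) = (2 + (-3 + s))² = (-1 + s)²)
I(c) = 8 + 2*c (I(c) = -5 + (((c + c) + (-1 + 5)²) - 3) = -5 + ((2*c + 4²) - 3) = -5 + ((2*c + 16) - 3) = -5 + ((16 + 2*c) - 3) = -5 + (13 + 2*c) = 8 + 2*c)
I(D)*(-11) = (8 + 2*10)*(-11) = (8 + 20)*(-11) = 28*(-11) = -308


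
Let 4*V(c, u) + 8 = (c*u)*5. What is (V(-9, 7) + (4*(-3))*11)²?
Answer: 724201/16 ≈ 45263.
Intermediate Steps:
V(c, u) = -2 + 5*c*u/4 (V(c, u) = -2 + ((c*u)*5)/4 = -2 + (5*c*u)/4 = -2 + 5*c*u/4)
(V(-9, 7) + (4*(-3))*11)² = ((-2 + (5/4)*(-9)*7) + (4*(-3))*11)² = ((-2 - 315/4) - 12*11)² = (-323/4 - 132)² = (-851/4)² = 724201/16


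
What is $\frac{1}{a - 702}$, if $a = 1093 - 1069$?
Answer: $- \frac{1}{678} \approx -0.0014749$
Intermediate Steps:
$a = 24$
$\frac{1}{a - 702} = \frac{1}{24 - 702} = \frac{1}{-678} = - \frac{1}{678}$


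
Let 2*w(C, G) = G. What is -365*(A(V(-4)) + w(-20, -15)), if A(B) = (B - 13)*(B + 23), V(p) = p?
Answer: 241265/2 ≈ 1.2063e+5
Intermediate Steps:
A(B) = (-13 + B)*(23 + B)
w(C, G) = G/2
-365*(A(V(-4)) + w(-20, -15)) = -365*((-299 + (-4)**2 + 10*(-4)) + (1/2)*(-15)) = -365*((-299 + 16 - 40) - 15/2) = -365*(-323 - 15/2) = -365*(-661/2) = 241265/2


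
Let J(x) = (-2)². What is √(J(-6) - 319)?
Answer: 3*I*√35 ≈ 17.748*I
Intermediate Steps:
J(x) = 4
√(J(-6) - 319) = √(4 - 319) = √(-315) = 3*I*√35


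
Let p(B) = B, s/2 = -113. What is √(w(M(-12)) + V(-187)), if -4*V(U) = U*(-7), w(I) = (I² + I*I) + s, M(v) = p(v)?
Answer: I*√1061/2 ≈ 16.286*I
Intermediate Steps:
s = -226 (s = 2*(-113) = -226)
M(v) = v
w(I) = -226 + 2*I² (w(I) = (I² + I*I) - 226 = (I² + I²) - 226 = 2*I² - 226 = -226 + 2*I²)
V(U) = 7*U/4 (V(U) = -U*(-7)/4 = -(-7)*U/4 = 7*U/4)
√(w(M(-12)) + V(-187)) = √((-226 + 2*(-12)²) + (7/4)*(-187)) = √((-226 + 2*144) - 1309/4) = √((-226 + 288) - 1309/4) = √(62 - 1309/4) = √(-1061/4) = I*√1061/2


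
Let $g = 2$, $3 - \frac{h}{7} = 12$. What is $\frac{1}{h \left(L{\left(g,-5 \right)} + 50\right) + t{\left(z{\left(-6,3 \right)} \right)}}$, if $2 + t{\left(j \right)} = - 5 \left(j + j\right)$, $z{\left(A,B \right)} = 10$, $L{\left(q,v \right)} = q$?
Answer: $- \frac{1}{3378} \approx -0.00029603$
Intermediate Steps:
$h = -63$ ($h = 21 - 84 = -63$)
$t{\left(j \right)} = -2 - 10 j$ ($t{\left(j \right)} = -2 - 5 \left(j + j\right) = -2 - 5 \cdot 2 j = -2 - 10 j$)
$\frac{1}{h \left(L{\left(g,-5 \right)} + 50\right) + t{\left(z{\left(-6,3 \right)} \right)}} = \frac{1}{- 63 \left(2 + 50\right) - 102} = \frac{1}{\left(-63\right) 52 - 102} = \frac{1}{-3276 - 102} = \frac{1}{-3378} = - \frac{1}{3378}$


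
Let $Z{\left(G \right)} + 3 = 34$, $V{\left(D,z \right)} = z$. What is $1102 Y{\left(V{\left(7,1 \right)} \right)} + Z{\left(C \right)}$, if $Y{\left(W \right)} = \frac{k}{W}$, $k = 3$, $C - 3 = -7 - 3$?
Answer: $3337$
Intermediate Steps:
$C = -7$ ($C = 3 - 10 = -7$)
$Z{\left(G \right)} = 31$ ($Z{\left(G \right)} = -3 + 34 = 31$)
$Y{\left(W \right)} = \frac{3}{W}$
$1102 Y{\left(V{\left(7,1 \right)} \right)} + Z{\left(C \right)} = 1102 \cdot \frac{3}{1} + 31 = 1102 \cdot 3 \cdot 1 + 31 = 1102 \cdot 3 + 31 = 3306 + 31 = 3337$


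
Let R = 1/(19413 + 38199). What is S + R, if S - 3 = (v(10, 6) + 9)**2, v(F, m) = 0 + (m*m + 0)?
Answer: 116837137/57612 ≈ 2028.0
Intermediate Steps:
v(F, m) = m**2 (v(F, m) = 0 + (m**2 + 0) = 0 + m**2 = m**2)
R = 1/57612 ≈ 1.7357e-5
S = 2028 (S = 3 + (6**2 + 9)**2 = 3 + (36 + 9)**2 = 3 + 45**2 = 3 + 2025 = 2028)
S + R = 2028 + 1/57612 = 116837137/57612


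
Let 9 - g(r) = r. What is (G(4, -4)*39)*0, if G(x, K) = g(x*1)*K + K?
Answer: 0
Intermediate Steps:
g(r) = 9 - r
G(x, K) = K + K*(9 - x) (G(x, K) = (9 - x)*K + K = K*(9 - x) + K = K + K*(9 - x))
(G(4, -4)*39)*0 = (-4*(10 - 1*4)*39)*0 = (-4*(10 - 4)*39)*0 = (-4*6*39)*0 = -24*39*0 = -936*0 = 0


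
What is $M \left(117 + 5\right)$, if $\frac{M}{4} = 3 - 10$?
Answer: $-3416$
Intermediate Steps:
$M = -28$ ($M = 4 \left(3 - 10\right) = 4 \left(-7\right) = -28$)
$M \left(117 + 5\right) = - 28 \left(117 + 5\right) = \left(-28\right) 122 = -3416$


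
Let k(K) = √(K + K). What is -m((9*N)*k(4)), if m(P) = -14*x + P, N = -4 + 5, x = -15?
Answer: -210 - 18*√2 ≈ -235.46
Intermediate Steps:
k(K) = √2*√K (k(K) = √(2*K) = √2*√K)
N = 1
m(P) = 210 + P (m(P) = -14*(-15) + P = 210 + P)
-m((9*N)*k(4)) = -(210 + (9*1)*(√2*√4)) = -(210 + 9*(√2*2)) = -(210 + 9*(2*√2)) = -(210 + 18*√2) = -210 - 18*√2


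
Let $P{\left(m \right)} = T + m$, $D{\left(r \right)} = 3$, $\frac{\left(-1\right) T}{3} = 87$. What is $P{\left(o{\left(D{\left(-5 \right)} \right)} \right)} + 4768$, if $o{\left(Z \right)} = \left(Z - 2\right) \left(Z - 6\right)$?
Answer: $4504$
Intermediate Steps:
$T = -261$ ($T = \left(-3\right) 87 = -261$)
$o{\left(Z \right)} = \left(-6 + Z\right) \left(-2 + Z\right)$ ($o{\left(Z \right)} = \left(-2 + Z\right) \left(-6 + Z\right) = \left(-6 + Z\right) \left(-2 + Z\right)$)
$P{\left(m \right)} = -261 + m$
$P{\left(o{\left(D{\left(-5 \right)} \right)} \right)} + 4768 = \left(-261 + \left(12 + 3^{2} - 24\right)\right) + 4768 = \left(-261 + \left(12 + 9 - 24\right)\right) + 4768 = \left(-261 - 3\right) + 4768 = -264 + 4768 = 4504$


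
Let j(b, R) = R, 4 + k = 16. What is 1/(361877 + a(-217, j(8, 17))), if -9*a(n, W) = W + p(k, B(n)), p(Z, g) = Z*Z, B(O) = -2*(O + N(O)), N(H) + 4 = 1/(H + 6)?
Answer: 9/3256732 ≈ 2.7635e-6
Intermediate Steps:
k = 12 (k = -4 + 16 = 12)
N(H) = -4 + 1/(6 + H) (N(H) = -4 + 1/(H + 6) = -4 + 1/(6 + H))
B(O) = -2*O - 2*(-23 - 4*O)/(6 + O) (B(O) = -2*(O + (-23 - 4*O)/(6 + O)) = -2*O - 2*(-23 - 4*O)/(6 + O))
p(Z, g) = Z²
a(n, W) = -16 - W/9 (a(n, W) = -(W + 12²)/9 = -(W + 144)/9 = -(144 + W)/9 = -16 - W/9)
1/(361877 + a(-217, j(8, 17))) = 1/(361877 + (-16 - ⅑*17)) = 1/(361877 + (-16 - 17/9)) = 1/(361877 - 161/9) = 1/(3256732/9) = 9/3256732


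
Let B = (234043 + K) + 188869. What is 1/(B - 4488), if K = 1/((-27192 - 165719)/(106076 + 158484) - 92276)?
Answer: 24412731471/10214872752757144 ≈ 2.3899e-6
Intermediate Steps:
K = -264560/24412731471 (K = 1/(-192911/264560 - 92276) = 1/(-24412731471/264560) = -264560/24412731471 ≈ -1.0837e-5)
B = 10324437091598992/24412731471 (B = (234043 - 264560/24412731471) + 188869 = 5713628911402693/24412731471 + 188869 = 10324437091598992/24412731471 ≈ 4.2291e+5)
1/(B - 4488) = 1/(10324437091598992/24412731471 - 4488) = 1/(10214872752757144/24412731471) = 24412731471/10214872752757144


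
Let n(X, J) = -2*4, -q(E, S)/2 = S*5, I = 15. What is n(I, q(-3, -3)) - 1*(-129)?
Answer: 121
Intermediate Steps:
q(E, S) = -10*S (q(E, S) = -2*S*5 = -10*S)
n(X, J) = -8
n(I, q(-3, -3)) - 1*(-129) = -8 - 1*(-129) = -8 + 129 = 121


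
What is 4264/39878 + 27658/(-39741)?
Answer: -466745050/792395799 ≈ -0.58903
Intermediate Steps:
4264/39878 + 27658/(-39741) = 4264*(1/39878) + 27658*(-1/39741) = 2132/19939 - 27658/39741 = -466745050/792395799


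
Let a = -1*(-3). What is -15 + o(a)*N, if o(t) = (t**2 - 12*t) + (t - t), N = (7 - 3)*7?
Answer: -771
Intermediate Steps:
a = 3
N = 28 (N = 4*7 = 28)
o(t) = t**2 - 12*t (o(t) = (t**2 - 12*t) + 0 = t**2 - 12*t)
-15 + o(a)*N = -15 + (3*(-12 + 3))*28 = -15 + (3*(-9))*28 = -15 - 27*28 = -15 - 756 = -771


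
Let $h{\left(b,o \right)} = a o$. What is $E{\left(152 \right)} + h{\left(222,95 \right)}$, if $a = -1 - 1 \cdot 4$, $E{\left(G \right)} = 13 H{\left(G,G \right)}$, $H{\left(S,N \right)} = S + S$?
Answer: $3477$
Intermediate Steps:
$H{\left(S,N \right)} = 2 S$
$E{\left(G \right)} = 26 G$ ($E{\left(G \right)} = 13 \cdot 2 G = 26 G$)
$a = -5$ ($a = -1 - 4 = -5$)
$h{\left(b,o \right)} = - 5 o$
$E{\left(152 \right)} + h{\left(222,95 \right)} = 26 \cdot 152 - 475 = 3952 - 475 = 3477$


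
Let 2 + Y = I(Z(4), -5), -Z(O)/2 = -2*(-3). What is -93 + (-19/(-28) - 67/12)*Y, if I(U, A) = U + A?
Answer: 4/21 ≈ 0.19048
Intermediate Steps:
Z(O) = -12 (Z(O) = -(-4)*(-3) = -2*6 = -12)
I(U, A) = A + U
Y = -19 (Y = -2 + (-5 - 12) = -2 - 17 = -19)
-93 + (-19/(-28) - 67/12)*Y = -93 + (-19/(-28) - 67/12)*(-19) = -93 + (-19*(-1/28) - 67*1/12)*(-19) = -93 + (19/28 - 67/12)*(-19) = -93 - 103/21*(-19) = -93 + 1957/21 = 4/21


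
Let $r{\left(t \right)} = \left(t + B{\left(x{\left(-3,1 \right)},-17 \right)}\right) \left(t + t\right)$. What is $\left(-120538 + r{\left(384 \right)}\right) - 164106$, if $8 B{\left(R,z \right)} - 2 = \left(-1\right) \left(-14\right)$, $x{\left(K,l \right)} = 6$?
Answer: $11804$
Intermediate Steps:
$B{\left(R,z \right)} = 2$ ($B{\left(R,z \right)} = \frac{1}{4} + \frac{\left(-1\right) \left(-14\right)}{8} = \frac{1}{4} + \frac{1}{8} \cdot 14 = \frac{1}{4} + \frac{7}{4} = 2$)
$r{\left(t \right)} = 2 t \left(2 + t\right)$ ($r{\left(t \right)} = \left(t + 2\right) \left(t + t\right) = \left(2 + t\right) 2 t = 2 t \left(2 + t\right)$)
$\left(-120538 + r{\left(384 \right)}\right) - 164106 = \left(-120538 + 2 \cdot 384 \left(2 + 384\right)\right) - 164106 = \left(-120538 + 2 \cdot 384 \cdot 386\right) - 164106 = \left(-120538 + 296448\right) - 164106 = 175910 - 164106 = 11804$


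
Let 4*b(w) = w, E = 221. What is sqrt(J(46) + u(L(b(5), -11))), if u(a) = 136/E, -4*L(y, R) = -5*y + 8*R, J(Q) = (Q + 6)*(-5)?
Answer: 2*I*sqrt(10959)/13 ≈ 16.105*I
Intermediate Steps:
b(w) = w/4
J(Q) = -30 - 5*Q (J(Q) = (6 + Q)*(-5) = -30 - 5*Q)
L(y, R) = -2*R + 5*y/4 (L(y, R) = -(-5*y + 8*R)/4 = -2*R + 5*y/4)
u(a) = 8/13 (u(a) = 136/221 = 136*(1/221) = 8/13)
sqrt(J(46) + u(L(b(5), -11))) = sqrt((-30 - 5*46) + 8/13) = sqrt((-30 - 230) + 8/13) = sqrt(-260 + 8/13) = sqrt(-3372/13) = 2*I*sqrt(10959)/13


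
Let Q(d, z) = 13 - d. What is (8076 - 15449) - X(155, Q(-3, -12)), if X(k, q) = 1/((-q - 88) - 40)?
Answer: -1061711/144 ≈ -7373.0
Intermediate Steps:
X(k, q) = 1/(-128 - q) (X(k, q) = 1/((-88 - q) - 40) = 1/(-128 - q))
(8076 - 15449) - X(155, Q(-3, -12)) = (8076 - 15449) - (-1)/(128 + (13 - 1*(-3))) = -7373 - (-1)/(128 + (13 + 3)) = -7373 - (-1)/(128 + 16) = -7373 - (-1)/144 = -7373 - 1*(-1/144) = -7373 + 1/144 = -1061711/144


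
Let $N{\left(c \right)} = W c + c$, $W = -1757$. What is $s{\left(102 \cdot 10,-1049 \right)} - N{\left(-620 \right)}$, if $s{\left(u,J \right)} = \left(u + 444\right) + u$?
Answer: $-1086236$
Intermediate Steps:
$s{\left(u,J \right)} = 444 + 2 u$ ($s{\left(u,J \right)} = \left(444 + u\right) + u = 444 + 2 u$)
$N{\left(c \right)} = - 1756 c$ ($N{\left(c \right)} = - 1757 c + c = - 1756 c$)
$s{\left(102 \cdot 10,-1049 \right)} - N{\left(-620 \right)} = \left(444 + 2 \cdot 102 \cdot 10\right) - \left(-1756\right) \left(-620\right) = \left(444 + 2 \cdot 1020\right) - 1088720 = \left(444 + 2040\right) - 1088720 = 2484 - 1088720 = -1086236$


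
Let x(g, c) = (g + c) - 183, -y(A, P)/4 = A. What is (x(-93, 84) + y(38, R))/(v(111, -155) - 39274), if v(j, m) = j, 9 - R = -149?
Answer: 344/39163 ≈ 0.0087838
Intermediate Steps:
R = 158 (R = 9 - 1*(-149) = 9 + 149 = 158)
y(A, P) = -4*A
x(g, c) = -183 + c + g (x(g, c) = (c + g) - 183 = -183 + c + g)
(x(-93, 84) + y(38, R))/(v(111, -155) - 39274) = ((-183 + 84 - 93) - 4*38)/(111 - 39274) = (-192 - 152)/(-39163) = -344*(-1/39163) = 344/39163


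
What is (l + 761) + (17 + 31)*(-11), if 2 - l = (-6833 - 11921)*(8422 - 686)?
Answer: 145081179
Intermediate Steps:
l = 145080946 (l = 2 - (-6833 - 11921)*(8422 - 686) = 2 - (-18754)*7736 = 2 - 1*(-145080944) = 2 + 145080944 = 145080946)
(l + 761) + (17 + 31)*(-11) = (145080946 + 761) + (17 + 31)*(-11) = 145081707 + 48*(-11) = 145081707 - 528 = 145081179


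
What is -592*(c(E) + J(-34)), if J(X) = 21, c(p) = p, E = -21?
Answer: 0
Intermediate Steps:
-592*(c(E) + J(-34)) = -592*(-21 + 21) = -592*0 = 0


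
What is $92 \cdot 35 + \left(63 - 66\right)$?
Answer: $3217$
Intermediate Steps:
$92 \cdot 35 + \left(63 - 66\right) = 3220 - 3 = 3217$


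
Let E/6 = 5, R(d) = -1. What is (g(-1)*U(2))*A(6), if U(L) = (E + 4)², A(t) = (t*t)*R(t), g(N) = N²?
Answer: -41616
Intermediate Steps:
E = 30 (E = 6*5 = 30)
A(t) = -t² (A(t) = (t*t)*(-1) = t²*(-1) = -t²)
U(L) = 1156 (U(L) = (30 + 4)² = 34² = 1156)
(g(-1)*U(2))*A(6) = ((-1)²*1156)*(-1*6²) = (1*1156)*(-1*36) = 1156*(-36) = -41616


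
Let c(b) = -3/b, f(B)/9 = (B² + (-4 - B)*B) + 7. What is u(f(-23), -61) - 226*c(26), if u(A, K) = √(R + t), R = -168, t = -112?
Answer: 339/13 + 2*I*√70 ≈ 26.077 + 16.733*I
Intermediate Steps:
f(B) = 63 + 9*B² + 9*B*(-4 - B) (f(B) = 9*((B² + (-4 - B)*B) + 7) = 9*((B² + B*(-4 - B)) + 7) = 9*(7 + B² + B*(-4 - B)) = 63 + 9*B² + 9*B*(-4 - B))
u(A, K) = 2*I*√70 (u(A, K) = √(-168 - 112) = √(-280) = 2*I*√70)
u(f(-23), -61) - 226*c(26) = 2*I*√70 - 226*(-3/26) = 2*I*√70 - 226*(-3*1/26) = 2*I*√70 - 226*(-3)/26 = 2*I*√70 - 1*(-339/13) = 2*I*√70 + 339/13 = 339/13 + 2*I*√70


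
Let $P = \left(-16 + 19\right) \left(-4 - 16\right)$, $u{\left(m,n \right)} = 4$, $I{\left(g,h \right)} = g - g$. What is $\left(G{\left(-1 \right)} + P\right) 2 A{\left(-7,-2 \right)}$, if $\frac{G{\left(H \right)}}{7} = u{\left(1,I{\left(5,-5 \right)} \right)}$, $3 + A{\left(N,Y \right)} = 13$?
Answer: $-640$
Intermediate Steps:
$I{\left(g,h \right)} = 0$
$A{\left(N,Y \right)} = 10$ ($A{\left(N,Y \right)} = -3 + 13 = 10$)
$G{\left(H \right)} = 28$ ($G{\left(H \right)} = 7 \cdot 4 = 28$)
$P = -60$ ($P = 3 \left(-20\right) = -60$)
$\left(G{\left(-1 \right)} + P\right) 2 A{\left(-7,-2 \right)} = \left(28 - 60\right) 2 \cdot 10 = \left(-32\right) 2 \cdot 10 = \left(-64\right) 10 = -640$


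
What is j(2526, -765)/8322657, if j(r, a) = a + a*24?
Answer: -6375/2774219 ≈ -0.0022979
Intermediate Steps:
j(r, a) = 25*a (j(r, a) = a + 24*a = 25*a)
j(2526, -765)/8322657 = (25*(-765))/8322657 = -19125*1/8322657 = -6375/2774219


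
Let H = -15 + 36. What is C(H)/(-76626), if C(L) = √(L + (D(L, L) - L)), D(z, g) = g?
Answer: -√21/76626 ≈ -5.9804e-5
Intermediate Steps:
H = 21
C(L) = √L (C(L) = √(L + (L - L)) = √(L + 0) = √L)
C(H)/(-76626) = √21/(-76626) = √21*(-1/76626) = -√21/76626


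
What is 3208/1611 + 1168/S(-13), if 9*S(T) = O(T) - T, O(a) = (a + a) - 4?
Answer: -16880296/27387 ≈ -616.36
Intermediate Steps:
O(a) = -4 + 2*a (O(a) = 2*a - 4 = -4 + 2*a)
S(T) = -4/9 + T/9 (S(T) = ((-4 + 2*T) - T)/9 = (-4 + T)/9 = -4/9 + T/9)
3208/1611 + 1168/S(-13) = 3208/1611 + 1168/(-4/9 + (⅑)*(-13)) = 3208*(1/1611) + 1168/(-4/9 - 13/9) = 3208/1611 + 1168/(-17/9) = 3208/1611 + 1168*(-9/17) = 3208/1611 - 10512/17 = -16880296/27387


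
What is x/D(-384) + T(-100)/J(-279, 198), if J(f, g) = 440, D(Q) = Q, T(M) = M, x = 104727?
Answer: -384319/1408 ≈ -272.95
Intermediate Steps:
x/D(-384) + T(-100)/J(-279, 198) = 104727/(-384) - 100/440 = 104727*(-1/384) - 100*1/440 = -34909/128 - 5/22 = -384319/1408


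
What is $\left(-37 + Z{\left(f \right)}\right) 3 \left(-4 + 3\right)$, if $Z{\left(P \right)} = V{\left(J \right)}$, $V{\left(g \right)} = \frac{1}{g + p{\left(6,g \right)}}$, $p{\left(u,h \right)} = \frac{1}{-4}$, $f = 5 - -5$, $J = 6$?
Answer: $\frac{2541}{23} \approx 110.48$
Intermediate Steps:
$f = 10$ ($f = 5 + 5 = 10$)
$p{\left(u,h \right)} = - \frac{1}{4}$
$V{\left(g \right)} = \frac{1}{- \frac{1}{4} + g}$ ($V{\left(g \right)} = \frac{1}{g - \frac{1}{4}} = \frac{1}{- \frac{1}{4} + g}$)
$Z{\left(P \right)} = \frac{4}{23}$ ($Z{\left(P \right)} = \frac{4}{-1 + 4 \cdot 6} = \frac{4}{-1 + 24} = \frac{4}{23}$)
$\left(-37 + Z{\left(f \right)}\right) 3 \left(-4 + 3\right) = \left(-37 + \frac{4}{23}\right) 3 \left(-4 + 3\right) = - \frac{847 \cdot 3 \left(-1\right)}{23} = \left(- \frac{847}{23}\right) \left(-3\right) = \frac{2541}{23}$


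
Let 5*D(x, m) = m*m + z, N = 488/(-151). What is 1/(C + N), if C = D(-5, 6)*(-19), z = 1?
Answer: -755/108593 ≈ -0.0069526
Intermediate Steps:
N = -488/151 (N = 488*(-1/151) = -488/151 ≈ -3.2318)
D(x, m) = ⅕ + m²/5 (D(x, m) = (m*m + 1)/5 = (m² + 1)/5 = (1 + m²)/5 = ⅕ + m²/5)
C = -703/5 (C = (⅕ + (⅕)*6²)*(-19) = (⅕ + (⅕)*36)*(-19) = (⅕ + 36/5)*(-19) = (37/5)*(-19) = -703/5 ≈ -140.60)
1/(C + N) = 1/(-703/5 - 488/151) = 1/(-108593/755) = -755/108593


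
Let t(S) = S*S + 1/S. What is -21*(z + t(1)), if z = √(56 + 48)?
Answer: -42 - 42*√26 ≈ -256.16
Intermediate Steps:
t(S) = 1/S + S² (t(S) = S² + 1/S = 1/S + S²)
z = 2*√26 (z = √104 = 2*√26 ≈ 10.198)
-21*(z + t(1)) = -21*(2*√26 + (1 + 1³)/1) = -21*(2*√26 + 1*(1 + 1)) = -21*(2*√26 + 1*2) = -21*(2*√26 + 2) = -21*(2 + 2*√26) = -42 - 42*√26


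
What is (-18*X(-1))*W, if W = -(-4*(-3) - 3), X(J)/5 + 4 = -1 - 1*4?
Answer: -7290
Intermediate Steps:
X(J) = -45 (X(J) = -20 + 5*(-1 - 1*4) = -20 + 5*(-1 - 4) = -20 + 5*(-5) = -20 - 25 = -45)
W = -9 (W = -(12 - 3) = -1*9 = -9)
(-18*X(-1))*W = -18*(-45)*(-9) = 810*(-9) = -7290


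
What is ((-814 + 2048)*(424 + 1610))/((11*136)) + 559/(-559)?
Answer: 627115/374 ≈ 1676.8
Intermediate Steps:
((-814 + 2048)*(424 + 1610))/((11*136)) + 559/(-559) = (1234*2034)/1496 + 559*(-1/559) = 2509956*(1/1496) - 1 = 627489/374 - 1 = 627115/374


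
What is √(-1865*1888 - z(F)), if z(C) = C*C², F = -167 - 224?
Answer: √56255351 ≈ 7500.4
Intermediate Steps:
F = -391
z(C) = C³
√(-1865*1888 - z(F)) = √(-1865*1888 - 1*(-391)³) = √(-3521120 - 1*(-59776471)) = √(-3521120 + 59776471) = √56255351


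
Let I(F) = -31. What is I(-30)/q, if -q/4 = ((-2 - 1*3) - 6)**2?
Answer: 31/484 ≈ 0.064050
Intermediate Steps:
q = -484 (q = -4*((-2 - 1*3) - 6)**2 = -4*((-2 - 3) - 6)**2 = -4*(-5 - 6)**2 = -4*(-11)**2 = -4*121 = -484)
I(-30)/q = -31/(-484) = -31*(-1/484) = 31/484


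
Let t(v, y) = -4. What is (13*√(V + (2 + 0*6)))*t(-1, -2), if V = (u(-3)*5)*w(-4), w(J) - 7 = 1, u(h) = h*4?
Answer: -52*I*√478 ≈ -1136.9*I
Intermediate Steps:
u(h) = 4*h
w(J) = 8 (w(J) = 7 + 1 = 8)
V = -480 (V = ((4*(-3))*5)*8 = -12*5*8 = -60*8 = -480)
(13*√(V + (2 + 0*6)))*t(-1, -2) = (13*√(-480 + (2 + 0*6)))*(-4) = (13*√(-480 + (2 + 0)))*(-4) = (13*√(-480 + 2))*(-4) = (13*√(-478))*(-4) = (13*(I*√478))*(-4) = (13*I*√478)*(-4) = -52*I*√478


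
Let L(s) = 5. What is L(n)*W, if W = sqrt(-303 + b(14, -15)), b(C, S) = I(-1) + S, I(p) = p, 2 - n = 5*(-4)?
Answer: 5*I*sqrt(319) ≈ 89.303*I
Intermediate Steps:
n = 22 (n = 2 - 5*(-4) = 2 - 1*(-20) = 2 + 20 = 22)
b(C, S) = -1 + S
W = I*sqrt(319) (W = sqrt(-303 + (-1 - 15)) = sqrt(-303 - 16) = sqrt(-319) = I*sqrt(319) ≈ 17.861*I)
L(n)*W = 5*(I*sqrt(319)) = 5*I*sqrt(319)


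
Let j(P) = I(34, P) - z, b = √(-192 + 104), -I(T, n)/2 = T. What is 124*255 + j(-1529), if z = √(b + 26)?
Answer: 31552 - √(26 + 2*I*√22) ≈ 31547.0 - 0.90569*I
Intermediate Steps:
I(T, n) = -2*T
b = 2*I*√22 (b = √(-88) = 2*I*√22 ≈ 9.3808*I)
z = √(26 + 2*I*√22) (z = √(2*I*√22 + 26) = √(26 + 2*I*√22) ≈ 5.1788 + 0.90569*I)
j(P) = -68 - √(26 + 2*I*√22) (j(P) = -2*34 - √(26 + 2*I*√22) = -68 - √(26 + 2*I*√22))
124*255 + j(-1529) = 124*255 + (-68 - √(26 + 2*I*√22)) = 31620 + (-68 - √(26 + 2*I*√22)) = 31552 - √(26 + 2*I*√22)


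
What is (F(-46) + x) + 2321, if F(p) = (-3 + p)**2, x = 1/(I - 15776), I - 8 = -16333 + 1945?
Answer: 142396631/30156 ≈ 4722.0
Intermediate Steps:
I = -14380 (I = 8 + (-16333 + 1945) = 8 - 14388 = -14380)
x = -1/30156 (x = 1/(-14380 - 15776) = 1/(-30156) = -1/30156 ≈ -3.3161e-5)
(F(-46) + x) + 2321 = ((-3 - 46)**2 - 1/30156) + 2321 = ((-49)**2 - 1/30156) + 2321 = (2401 - 1/30156) + 2321 = 72404555/30156 + 2321 = 142396631/30156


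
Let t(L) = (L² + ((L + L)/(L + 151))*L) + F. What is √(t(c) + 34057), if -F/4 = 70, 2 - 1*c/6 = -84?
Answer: 3*√14870729649/667 ≈ 548.48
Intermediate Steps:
c = 516 (c = 12 - 6*(-84) = 12 + 504 = 516)
F = -280 (F = -4*70 = -280)
t(L) = -280 + L² + 2*L²/(151 + L) (t(L) = (L² + ((L + L)/(L + 151))*L) - 280 = (L² + ((2*L)/(151 + L))*L) - 280 = (L² + (2*L/(151 + L))*L) - 280 = (L² + 2*L²/(151 + L)) - 280 = -280 + L² + 2*L²/(151 + L))
√(t(c) + 34057) = √((-42280 + 516³ - 280*516 + 153*516²)/(151 + 516) + 34057) = √((-42280 + 137388096 - 144480 + 153*266256)/667 + 34057) = √((-42280 + 137388096 - 144480 + 40737168)/667 + 34057) = √((1/667)*177938504 + 34057) = √(177938504/667 + 34057) = √(200654523/667) = 3*√14870729649/667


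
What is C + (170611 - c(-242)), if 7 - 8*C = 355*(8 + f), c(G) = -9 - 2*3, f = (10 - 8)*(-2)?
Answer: 1363595/8 ≈ 1.7045e+5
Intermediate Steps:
f = -4 (f = 2*(-2) = -4)
c(G) = -15 (c(G) = -9 - 6 = -15)
C = -1413/8 (C = 7/8 - 355*(8 - 4)/8 = 7/8 - 355*4/8 = 7/8 - ⅛*1420 = 7/8 - 355/2 = -1413/8 ≈ -176.63)
C + (170611 - c(-242)) = -1413/8 + (170611 - 1*(-15)) = -1413/8 + (170611 + 15) = -1413/8 + 170626 = 1363595/8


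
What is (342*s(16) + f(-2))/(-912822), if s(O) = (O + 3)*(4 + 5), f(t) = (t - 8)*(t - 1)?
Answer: -9752/152137 ≈ -0.064100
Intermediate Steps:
f(t) = (-1 + t)*(-8 + t) (f(t) = (-8 + t)*(-1 + t) = (-1 + t)*(-8 + t))
s(O) = 27 + 9*O (s(O) = (3 + O)*9 = 27 + 9*O)
(342*s(16) + f(-2))/(-912822) = (342*(27 + 9*16) + (8 + (-2)² - 9*(-2)))/(-912822) = (342*(27 + 144) + (8 + 4 + 18))*(-1/912822) = (342*171 + 30)*(-1/912822) = (58482 + 30)*(-1/912822) = 58512*(-1/912822) = -9752/152137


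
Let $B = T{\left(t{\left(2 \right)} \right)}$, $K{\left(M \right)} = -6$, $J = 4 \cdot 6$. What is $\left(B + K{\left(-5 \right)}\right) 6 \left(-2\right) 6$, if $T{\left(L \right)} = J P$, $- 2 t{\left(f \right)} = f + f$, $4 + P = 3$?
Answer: $2160$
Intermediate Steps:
$P = -1$ ($P = -4 + 3 = -1$)
$J = 24$
$t{\left(f \right)} = - f$ ($t{\left(f \right)} = - \frac{f + f}{2} = - \frac{2 f}{2} = - f$)
$T{\left(L \right)} = -24$ ($T{\left(L \right)} = 24 \left(-1\right) = -24$)
$B = -24$
$\left(B + K{\left(-5 \right)}\right) 6 \left(-2\right) 6 = \left(-24 - 6\right) 6 \left(-2\right) 6 = - 30 \left(\left(-12\right) 6\right) = \left(-30\right) \left(-72\right) = 2160$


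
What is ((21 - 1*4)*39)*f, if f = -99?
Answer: -65637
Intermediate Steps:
((21 - 1*4)*39)*f = ((21 - 1*4)*39)*(-99) = ((21 - 4)*39)*(-99) = (17*39)*(-99) = 663*(-99) = -65637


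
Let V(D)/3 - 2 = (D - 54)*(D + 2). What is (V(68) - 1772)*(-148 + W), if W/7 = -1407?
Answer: -11736478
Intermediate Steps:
W = -9849 (W = 7*(-1407) = -9849)
V(D) = 6 + 3*(-54 + D)*(2 + D) (V(D) = 6 + 3*((D - 54)*(D + 2)) = 6 + 3*((-54 + D)*(2 + D)) = 6 + 3*(-54 + D)*(2 + D))
(V(68) - 1772)*(-148 + W) = ((-318 - 156*68 + 3*68²) - 1772)*(-148 - 9849) = ((-318 - 10608 + 3*4624) - 1772)*(-9997) = ((-318 - 10608 + 13872) - 1772)*(-9997) = (2946 - 1772)*(-9997) = 1174*(-9997) = -11736478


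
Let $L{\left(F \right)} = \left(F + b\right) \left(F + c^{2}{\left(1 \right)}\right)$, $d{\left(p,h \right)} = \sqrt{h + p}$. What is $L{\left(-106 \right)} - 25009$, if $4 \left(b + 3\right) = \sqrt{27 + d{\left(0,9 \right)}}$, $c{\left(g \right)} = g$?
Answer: $-13564 - \frac{105 \sqrt{30}}{4} \approx -13708.0$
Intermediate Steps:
$b = -3 + \frac{\sqrt{30}}{4}$ ($b = -3 + \frac{\sqrt{27 + \sqrt{9 + 0}}}{4} = -3 + \frac{\sqrt{27 + \sqrt{9}}}{4} = -3 + \frac{\sqrt{27 + 3}}{4} = -3 + \frac{\sqrt{30}}{4} \approx -1.6307$)
$L{\left(F \right)} = \left(1 + F\right) \left(-3 + F + \frac{\sqrt{30}}{4}\right)$ ($L{\left(F \right)} = \left(F - \left(3 - \frac{\sqrt{30}}{4}\right)\right) \left(F + 1^{2}\right) = \left(-3 + F + \frac{\sqrt{30}}{4}\right) \left(F + 1\right) = \left(-3 + F + \frac{\sqrt{30}}{4}\right) \left(1 + F\right) = \left(1 + F\right) \left(-3 + F + \frac{\sqrt{30}}{4}\right)$)
$L{\left(-106 \right)} - 25009 = \left(-3 + \left(-106\right)^{2} - -212 + \frac{\sqrt{30}}{4} + \frac{1}{4} \left(-106\right) \sqrt{30}\right) - 25009 = \left(-3 + 11236 + 212 + \frac{\sqrt{30}}{4} - \frac{53 \sqrt{30}}{2}\right) - 25009 = \left(11445 - \frac{105 \sqrt{30}}{4}\right) - 25009 = -13564 - \frac{105 \sqrt{30}}{4}$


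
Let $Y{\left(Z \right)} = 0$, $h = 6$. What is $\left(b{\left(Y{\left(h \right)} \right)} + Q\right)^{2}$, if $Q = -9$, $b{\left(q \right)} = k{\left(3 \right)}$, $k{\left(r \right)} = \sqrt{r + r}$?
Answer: $\left(9 - \sqrt{6}\right)^{2} \approx 42.909$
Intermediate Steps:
$k{\left(r \right)} = \sqrt{2} \sqrt{r}$ ($k{\left(r \right)} = \sqrt{2 r} = \sqrt{2} \sqrt{r}$)
$b{\left(q \right)} = \sqrt{6}$ ($b{\left(q \right)} = \sqrt{2} \sqrt{3} = \sqrt{6}$)
$\left(b{\left(Y{\left(h \right)} \right)} + Q\right)^{2} = \left(\sqrt{6} - 9\right)^{2} = \left(-9 + \sqrt{6}\right)^{2}$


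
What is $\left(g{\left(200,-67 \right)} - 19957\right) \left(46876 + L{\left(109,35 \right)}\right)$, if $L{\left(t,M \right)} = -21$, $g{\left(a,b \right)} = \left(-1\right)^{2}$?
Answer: $-935038380$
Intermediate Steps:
$g{\left(a,b \right)} = 1$
$\left(g{\left(200,-67 \right)} - 19957\right) \left(46876 + L{\left(109,35 \right)}\right) = \left(1 - 19957\right) \left(46876 - 21\right) = \left(-19956\right) 46855 = -935038380$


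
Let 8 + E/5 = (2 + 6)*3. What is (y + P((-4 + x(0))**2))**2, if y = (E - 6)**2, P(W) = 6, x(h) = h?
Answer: 30052324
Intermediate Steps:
E = 80 (E = -40 + 5*((2 + 6)*3) = -40 + 5*(8*3) = -40 + 5*24 = -40 + 120 = 80)
y = 5476 (y = (80 - 6)**2 = 74**2 = 5476)
(y + P((-4 + x(0))**2))**2 = (5476 + 6)**2 = 5482**2 = 30052324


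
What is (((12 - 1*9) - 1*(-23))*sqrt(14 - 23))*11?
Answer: 858*I ≈ 858.0*I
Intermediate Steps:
(((12 - 1*9) - 1*(-23))*sqrt(14 - 23))*11 = (((12 - 9) + 23)*sqrt(-9))*11 = ((3 + 23)*(3*I))*11 = (26*(3*I))*11 = (78*I)*11 = 858*I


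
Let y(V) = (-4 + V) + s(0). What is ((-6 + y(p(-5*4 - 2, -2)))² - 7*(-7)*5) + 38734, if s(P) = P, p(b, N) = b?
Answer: 40003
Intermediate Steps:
y(V) = -4 + V (y(V) = (-4 + V) + 0 = -4 + V)
((-6 + y(p(-5*4 - 2, -2)))² - 7*(-7)*5) + 38734 = ((-6 + (-4 + (-5*4 - 2)))² - 7*(-7)*5) + 38734 = ((-6 + (-4 + (-20 - 2)))² + 49*5) + 38734 = ((-6 + (-4 - 22))² + 245) + 38734 = ((-6 - 26)² + 245) + 38734 = ((-32)² + 245) + 38734 = (1024 + 245) + 38734 = 1269 + 38734 = 40003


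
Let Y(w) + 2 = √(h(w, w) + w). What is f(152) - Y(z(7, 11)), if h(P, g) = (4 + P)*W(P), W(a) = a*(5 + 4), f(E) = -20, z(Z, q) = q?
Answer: -18 - 2*√374 ≈ -56.678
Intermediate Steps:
W(a) = 9*a (W(a) = a*9 = 9*a)
h(P, g) = 9*P*(4 + P) (h(P, g) = (4 + P)*(9*P) = 9*P*(4 + P))
Y(w) = -2 + √(w + 9*w*(4 + w)) (Y(w) = -2 + √(9*w*(4 + w) + w) = -2 + √(w + 9*w*(4 + w)))
f(152) - Y(z(7, 11)) = -20 - (-2 + √(11*(37 + 9*11))) = -20 - (-2 + √(11*(37 + 99))) = -20 - (-2 + √(11*136)) = -20 - (-2 + √1496) = -20 - (-2 + 2*√374) = -20 + (2 - 2*√374) = -18 - 2*√374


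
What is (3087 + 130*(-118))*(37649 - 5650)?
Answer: -392083747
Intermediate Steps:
(3087 + 130*(-118))*(37649 - 5650) = (3087 - 15340)*31999 = -12253*31999 = -392083747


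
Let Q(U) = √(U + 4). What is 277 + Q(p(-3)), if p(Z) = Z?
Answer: 278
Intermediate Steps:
Q(U) = √(4 + U)
277 + Q(p(-3)) = 277 + √(4 - 3) = 277 + √1 = 277 + 1 = 278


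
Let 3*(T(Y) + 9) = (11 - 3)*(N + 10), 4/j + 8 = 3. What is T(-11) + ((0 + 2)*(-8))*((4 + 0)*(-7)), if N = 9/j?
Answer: 1307/3 ≈ 435.67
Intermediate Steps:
j = -4/5 (j = 4/(-8 + 3) = 4/(-5) = 4*(-1/5) = -4/5 ≈ -0.80000)
N = -45/4 (N = 9/(-4/5) = 9*(-5/4) = -45/4 ≈ -11.250)
T(Y) = -37/3 (T(Y) = -9 + ((11 - 3)*(-45/4 + 10))/3 = -9 + (8*(-5/4))/3 = -9 + (1/3)*(-10) = -9 - 10/3 = -37/3)
T(-11) + ((0 + 2)*(-8))*((4 + 0)*(-7)) = -37/3 + ((0 + 2)*(-8))*((4 + 0)*(-7)) = -37/3 + (2*(-8))*(4*(-7)) = -37/3 - 16*(-28) = -37/3 + 448 = 1307/3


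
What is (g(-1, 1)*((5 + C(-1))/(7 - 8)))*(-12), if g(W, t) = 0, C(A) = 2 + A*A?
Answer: 0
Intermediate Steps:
C(A) = 2 + A²
(g(-1, 1)*((5 + C(-1))/(7 - 8)))*(-12) = (0*((5 + (2 + (-1)²))/(7 - 8)))*(-12) = (0*((5 + (2 + 1))/(-1)))*(-12) = (0*((5 + 3)*(-1)))*(-12) = (0*(8*(-1)))*(-12) = (0*(-8))*(-12) = 0*(-12) = 0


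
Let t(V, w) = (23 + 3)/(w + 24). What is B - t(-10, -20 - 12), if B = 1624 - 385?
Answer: 4969/4 ≈ 1242.3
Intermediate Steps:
t(V, w) = 26/(24 + w)
B = 1239
B - t(-10, -20 - 12) = 1239 - 26/(24 + (-20 - 12)) = 1239 - 26/(24 - 32) = 1239 - 26/(-8) = 1239 - 26*(-1)/8 = 1239 - 1*(-13/4) = 1239 + 13/4 = 4969/4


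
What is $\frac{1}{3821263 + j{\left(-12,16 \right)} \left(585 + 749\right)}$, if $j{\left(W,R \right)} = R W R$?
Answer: $- \frac{1}{276785} \approx -3.6129 \cdot 10^{-6}$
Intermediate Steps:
$j{\left(W,R \right)} = W R^{2}$
$\frac{1}{3821263 + j{\left(-12,16 \right)} \left(585 + 749\right)} = \frac{1}{3821263 + - 12 \cdot 16^{2} \left(585 + 749\right)} = \frac{1}{3821263 + \left(-12\right) 256 \cdot 1334} = \frac{1}{3821263 - 4098048} = \frac{1}{-276785} = - \frac{1}{276785}$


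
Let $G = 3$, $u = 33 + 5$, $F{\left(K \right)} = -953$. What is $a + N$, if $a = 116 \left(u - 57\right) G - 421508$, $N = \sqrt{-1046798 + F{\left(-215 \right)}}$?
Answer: $-428120 + i \sqrt{1047751} \approx -4.2812 \cdot 10^{5} + 1023.6 i$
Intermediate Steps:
$u = 38$
$N = i \sqrt{1047751}$ ($N = \sqrt{-1046798 - 953} = \sqrt{-1047751} = i \sqrt{1047751} \approx 1023.6 i$)
$a = -428120$ ($a = 116 \left(38 - 57\right) 3 - 421508 = 116 \left(-19\right) 3 - 421508 = \left(-2204\right) 3 - 421508 = -6612 - 421508 = -428120$)
$a + N = -428120 + i \sqrt{1047751}$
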